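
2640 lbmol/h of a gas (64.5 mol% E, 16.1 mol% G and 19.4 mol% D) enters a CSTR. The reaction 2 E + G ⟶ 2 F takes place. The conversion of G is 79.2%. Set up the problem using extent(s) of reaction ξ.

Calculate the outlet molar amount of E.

1030 lbmol/h

G reacted = 0.792 × 425 = 336.6 lbmol/h; ν_G = −1, so ξ = 336.6/1 = 336.6 lbmol/h.
Outlet amounts (n = n₀ + ν ξ):
  E: 1703 − 2(336.6) = 1030
  G: 425 − 1(336.6) = 88.41
  F: 0 + 2(336.6) = 673.3
  D: 512.2 (inert)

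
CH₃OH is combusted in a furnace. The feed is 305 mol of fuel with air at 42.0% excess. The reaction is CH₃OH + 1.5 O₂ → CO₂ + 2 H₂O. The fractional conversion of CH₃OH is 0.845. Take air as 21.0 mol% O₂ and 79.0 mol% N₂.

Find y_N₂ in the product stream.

Stoichiometric O₂ = 1.5 × 305 = 457.5 mol; O₂ fed = 457.5 × 1.420 = 649.6 mol.
N₂ fed = 649.6 × 79/21 = 2444 mol.
Fuel reacted = 0.845 × 305 → ξ = 257.7 mol.
Outlet (n = n₀ + ν ξ):
  CH₃OH: 305 − 1(257.7) = 47.28
  O₂: 649.6 − 1.5(257.7) = 263.1
  N₂: 2444 (inert)
  CO₂: 0 + 1(257.7) = 257.7
  H₂O: 0 + 2(257.7) = 515.4
Total out = 3527 mol; y_N₂ = 2444 / 3527 = 0.6928.

0.693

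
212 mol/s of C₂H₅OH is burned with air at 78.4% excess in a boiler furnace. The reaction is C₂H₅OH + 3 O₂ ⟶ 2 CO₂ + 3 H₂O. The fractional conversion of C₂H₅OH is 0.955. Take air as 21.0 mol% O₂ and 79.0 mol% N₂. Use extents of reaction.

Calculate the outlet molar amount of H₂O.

Stoichiometric O₂ = 3 × 212 = 636 mol/s; O₂ fed = 636 × 1.784 = 1135 mol/s.
N₂ fed = 1135 × 79/21 = 4268 mol/s.
Fuel reacted = 0.955 × 212 → ξ = 202.5 mol/s.
Outlet (n = n₀ + ν ξ):
  C₂H₅OH: 212 − 1(202.5) = 9.54
  O₂: 1135 − 3(202.5) = 527.2
  N₂: 4268 (inert)
  CO₂: 0 + 2(202.5) = 404.9
  H₂O: 0 + 3(202.5) = 607.4

607 mol/s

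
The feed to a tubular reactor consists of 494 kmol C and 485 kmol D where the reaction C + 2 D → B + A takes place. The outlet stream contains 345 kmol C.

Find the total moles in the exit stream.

For C: n = n₀ − 1ξ → 345 = 494 − 1ξ, giving ξ = 149 kmol.
Outlet amounts (n = n₀ + ν ξ):
  C: 494 − 1(149) = 345
  D: 485 − 2(149) = 187
  B: 0 + 1(149) = 149
  A: 0 + 1(149) = 149
Total out = 345 + 187 + 149 + 149 = 830 kmol.

830 kmol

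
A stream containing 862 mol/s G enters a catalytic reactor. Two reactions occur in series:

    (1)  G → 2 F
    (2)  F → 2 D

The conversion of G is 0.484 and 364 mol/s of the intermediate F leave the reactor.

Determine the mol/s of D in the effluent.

Conversion of G: G consumed = 1ξ₁ = 0.484 × 862 → ξ₁ = 417.2 mol/s.
F balance: n_F = 0 + 2ξ₁ − 1ξ₂ = 364 → ξ₂ = (2·417.2 − 364)/1 = 470.4 mol/s.
Outlet amounts (n = n₀ + Σ ν·ξ):
  G: 862 − 1(417.2) = 444.8
  F: 0 + 2(417.2) − 1(470.4) = 364
  D: 0 + 2(470.4) = 940.8

941 mol/s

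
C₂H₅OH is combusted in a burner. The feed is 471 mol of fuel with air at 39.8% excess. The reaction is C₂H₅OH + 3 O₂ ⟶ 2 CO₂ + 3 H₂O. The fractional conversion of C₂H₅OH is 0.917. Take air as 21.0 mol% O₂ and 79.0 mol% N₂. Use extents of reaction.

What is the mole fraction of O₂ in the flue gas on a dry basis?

0.0754

Stoichiometric O₂ = 3 × 471 = 1413 mol; O₂ fed = 1413 × 1.398 = 1975 mol.
N₂ fed = 1975 × 79/21 = 7431 mol.
Fuel reacted = 0.917 × 471 → ξ = 431.9 mol.
Outlet (n = n₀ + ν ξ):
  C₂H₅OH: 471 − 1(431.9) = 39.09
  O₂: 1975 − 3(431.9) = 679.7
  N₂: 7431 (inert)
  CO₂: 0 + 2(431.9) = 863.8
  H₂O: 0 + 3(431.9) = 1296
Dry total = 9014 mol; y_O₂ (dry) = 679.7 / 9014 = 0.0754.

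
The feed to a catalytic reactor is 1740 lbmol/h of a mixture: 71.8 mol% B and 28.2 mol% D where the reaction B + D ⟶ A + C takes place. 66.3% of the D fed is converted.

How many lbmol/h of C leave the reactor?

D reacted = 0.663 × 490.7 = 325.3 lbmol/h; ν_D = −1, so ξ = 325.3/1 = 325.3 lbmol/h.
Outlet amounts (n = n₀ + ν ξ):
  B: 1249 − 1(325.3) = 924
  D: 490.7 − 1(325.3) = 165.4
  A: 0 + 1(325.3) = 325.3
  C: 0 + 1(325.3) = 325.3

325 lbmol/h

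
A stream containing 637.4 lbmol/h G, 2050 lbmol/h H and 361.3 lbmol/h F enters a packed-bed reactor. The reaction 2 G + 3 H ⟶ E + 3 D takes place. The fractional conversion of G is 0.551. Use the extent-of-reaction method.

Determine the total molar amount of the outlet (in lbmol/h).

2870 lbmol/h

G reacted = 0.551 × 637.4 = 351.2 lbmol/h; ν_G = −2, so ξ = 351.2/2 = 175.6 lbmol/h.
Outlet amounts (n = n₀ + ν ξ):
  G: 637.4 − 2(175.6) = 286.2
  H: 2050 − 3(175.6) = 1523
  E: 0 + 1(175.6) = 175.6
  D: 0 + 3(175.6) = 526.8
  F: 361.3 (inert)
Total out = 286.2 + 1523 + 175.6 + 526.8 + 361.3 = 2873 lbmol/h.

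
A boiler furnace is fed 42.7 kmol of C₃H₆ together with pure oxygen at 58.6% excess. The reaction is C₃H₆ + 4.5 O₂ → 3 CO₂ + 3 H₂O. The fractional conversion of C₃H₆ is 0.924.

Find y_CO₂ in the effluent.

Stoichiometric O₂ = 4.5 × 42.7 = 192.2 kmol; O₂ fed = 192.2 × 1.586 = 304.7 kmol.
Fuel reacted = 0.924 × 42.7 → ξ = 39.45 kmol.
Outlet (n = n₀ + ν ξ):
  C₃H₆: 42.7 − 1(39.45) = 3.245
  O₂: 304.7 − 4.5(39.45) = 127.2
  CO₂: 0 + 3(39.45) = 118.4
  H₂O: 0 + 3(39.45) = 118.4
Total out = 367.2 kmol; y_CO₂ = 118.4 / 367.2 = 0.3224.

0.322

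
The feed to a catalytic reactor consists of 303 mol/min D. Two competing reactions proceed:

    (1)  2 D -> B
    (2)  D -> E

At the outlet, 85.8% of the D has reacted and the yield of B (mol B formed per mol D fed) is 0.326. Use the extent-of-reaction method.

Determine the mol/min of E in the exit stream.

62.4 mol/min

Yield of B: 1ξ₁ / 303 = 0.326 → ξ₁ = 98.78 mol/min.
Conversion of D: 2ξ₁ + 1ξ₂ = 0.858 × 303 = 260 → ξ₂ = 62.42 mol/min.
Outlet amounts (n = n₀ + Σ ν·ξ):
  D: 303 − 2(98.78) − 1(62.42) = 43.03
  B: 0 + 1(98.78) = 98.78
  E: 0 + 1(62.42) = 62.42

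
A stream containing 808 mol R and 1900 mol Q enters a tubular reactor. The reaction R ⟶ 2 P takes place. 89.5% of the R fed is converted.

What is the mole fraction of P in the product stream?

R reacted = 0.895 × 808 = 723.2 mol; ν_R = −1, so ξ = 723.2/1 = 723.2 mol.
Outlet amounts (n = n₀ + ν ξ):
  R: 808 − 1(723.2) = 84.84
  P: 0 + 2(723.2) = 1446
  Q: 1900 (inert)
Total out = 3431 mol; y_P = 1446 / 3431 = 0.4215.

0.422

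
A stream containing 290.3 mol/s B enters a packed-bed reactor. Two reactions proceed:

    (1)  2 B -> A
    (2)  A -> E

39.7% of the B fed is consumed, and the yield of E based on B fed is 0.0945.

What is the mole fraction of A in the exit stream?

Conversion of B: B consumed = 2ξ₁ = 0.397 × 290.3 → ξ₁ = 57.62 mol/s.
Yield of E: 1ξ₂ / 290.3 = 0.0945 → ξ₂ = 27.43 mol/s.
Outlet amounts (n = n₀ + Σ ν·ξ):
  B: 290.3 − 2(57.62) = 175.1
  A: 0 + 1(57.62) − 1(27.43) = 30.19
  E: 0 + 1(27.43) = 27.43
Total out = 232.7 mol/s; y_A = 30.19 / 232.7 = 0.1298.

0.13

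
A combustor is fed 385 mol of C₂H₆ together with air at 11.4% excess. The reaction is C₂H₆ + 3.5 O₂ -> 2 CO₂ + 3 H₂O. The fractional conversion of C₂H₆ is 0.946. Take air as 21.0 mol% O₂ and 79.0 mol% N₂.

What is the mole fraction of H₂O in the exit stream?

0.142

Stoichiometric O₂ = 3.5 × 385 = 1348 mol; O₂ fed = 1348 × 1.114 = 1501 mol.
N₂ fed = 1501 × 79/21 = 5647 mol.
Fuel reacted = 0.946 × 385 → ξ = 364.2 mol.
Outlet (n = n₀ + ν ξ):
  C₂H₆: 385 − 1(364.2) = 20.79
  O₂: 1501 − 3.5(364.2) = 226.4
  N₂: 5647 (inert)
  CO₂: 0 + 2(364.2) = 728.4
  H₂O: 0 + 3(364.2) = 1093
Total out = 7715 mol; y_H₂O = 1093 / 7715 = 0.1416.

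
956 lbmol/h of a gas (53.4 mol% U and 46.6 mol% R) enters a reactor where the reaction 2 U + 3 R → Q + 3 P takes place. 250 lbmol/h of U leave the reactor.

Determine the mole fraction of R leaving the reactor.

For U: n = n₀ − 2ξ → 250 = 510.5 − 2ξ, giving ξ = 130.3 lbmol/h.
Outlet amounts (n = n₀ + ν ξ):
  U: 510.5 − 2(130.3) = 250
  R: 445.5 − 3(130.3) = 54.74
  Q: 0 + 1(130.3) = 130.3
  P: 0 + 3(130.3) = 390.8
Total out = 825.7 lbmol/h; y_R = 54.74 / 825.7 = 0.06629.

0.0663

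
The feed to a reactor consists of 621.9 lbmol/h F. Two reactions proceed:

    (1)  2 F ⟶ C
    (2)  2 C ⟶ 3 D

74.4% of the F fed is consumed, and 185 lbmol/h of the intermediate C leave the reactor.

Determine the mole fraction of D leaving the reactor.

Conversion of F: F consumed = 2ξ₁ = 0.744 × 621.9 → ξ₁ = 231.3 lbmol/h.
C balance: n_C = 0 + 1ξ₁ − 2ξ₂ = 185 → ξ₂ = (1·231.3 − 185)/2 = 23.17 lbmol/h.
Outlet amounts (n = n₀ + Σ ν·ξ):
  F: 621.9 − 2(231.3) = 159.2
  C: 0 + 1(231.3) − 2(23.17) = 185
  D: 0 + 3(23.17) = 69.52
Total out = 413.7 lbmol/h; y_D = 69.52 / 413.7 = 0.168.

0.168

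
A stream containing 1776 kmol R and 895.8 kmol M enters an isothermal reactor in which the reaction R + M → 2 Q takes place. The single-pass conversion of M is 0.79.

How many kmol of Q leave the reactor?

1420 kmol

M reacted = 0.79 × 895.8 = 707.7 kmol; ν_M = −1, so ξ = 707.7/1 = 707.7 kmol.
Outlet amounts (n = n₀ + ν ξ):
  R: 1776 − 1(707.7) = 1068
  M: 895.8 − 1(707.7) = 188.1
  Q: 0 + 2(707.7) = 1415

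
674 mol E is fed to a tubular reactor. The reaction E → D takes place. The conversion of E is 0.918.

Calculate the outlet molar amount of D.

E reacted = 0.918 × 674 = 618.7 mol; ν_E = −1, so ξ = 618.7/1 = 618.7 mol.
Outlet amounts (n = n₀ + ν ξ):
  E: 674 − 1(618.7) = 55.27
  D: 0 + 1(618.7) = 618.7

619 mol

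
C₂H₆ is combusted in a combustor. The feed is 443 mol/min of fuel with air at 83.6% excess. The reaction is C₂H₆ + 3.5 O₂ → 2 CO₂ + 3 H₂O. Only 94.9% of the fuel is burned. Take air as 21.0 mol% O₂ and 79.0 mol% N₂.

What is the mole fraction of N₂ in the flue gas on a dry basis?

Stoichiometric O₂ = 3.5 × 443 = 1550 mol/min; O₂ fed = 1550 × 1.836 = 2847 mol/min.
N₂ fed = 2847 × 79/21 = 10710 mol/min.
Fuel reacted = 0.949 × 443 → ξ = 420.4 mol/min.
Outlet (n = n₀ + ν ξ):
  C₂H₆: 443 − 1(420.4) = 22.59
  O₂: 2847 − 3.5(420.4) = 1375
  N₂: 10710 (inert)
  CO₂: 0 + 2(420.4) = 840.8
  H₂O: 0 + 3(420.4) = 1261
Dry total = 12950 mol/min; y_N₂ (dry) = 10710 / 12950 = 0.8271.

0.827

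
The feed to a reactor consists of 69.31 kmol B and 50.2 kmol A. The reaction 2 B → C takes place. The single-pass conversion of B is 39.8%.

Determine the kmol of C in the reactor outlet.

13.8 kmol

B reacted = 0.398 × 69.31 = 27.59 kmol; ν_B = −2, so ξ = 27.59/2 = 13.79 kmol.
Outlet amounts (n = n₀ + ν ξ):
  B: 69.31 − 2(13.79) = 41.72
  C: 0 + 1(13.79) = 13.79
  A: 50.2 (inert)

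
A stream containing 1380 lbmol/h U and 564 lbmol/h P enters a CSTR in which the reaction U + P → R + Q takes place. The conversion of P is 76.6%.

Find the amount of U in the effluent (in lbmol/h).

P reacted = 0.766 × 564 = 432 lbmol/h; ν_P = −1, so ξ = 432/1 = 432 lbmol/h.
Outlet amounts (n = n₀ + ν ξ):
  U: 1380 − 1(432) = 948
  P: 564 − 1(432) = 132
  R: 0 + 1(432) = 432
  Q: 0 + 1(432) = 432

948 lbmol/h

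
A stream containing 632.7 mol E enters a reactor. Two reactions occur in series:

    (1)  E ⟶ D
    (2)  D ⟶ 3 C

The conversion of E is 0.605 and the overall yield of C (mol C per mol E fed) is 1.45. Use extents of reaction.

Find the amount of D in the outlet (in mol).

Conversion of E: E consumed = 1ξ₁ = 0.605 × 632.7 → ξ₁ = 382.8 mol.
Yield of C: 3ξ₂ / 632.7 = 1.45 → ξ₂ = 305.8 mol.
Outlet amounts (n = n₀ + Σ ν·ξ):
  E: 632.7 − 1(382.8) = 249.9
  D: 0 + 1(382.8) − 1(305.8) = 76.98
  C: 0 + 3(305.8) = 917.4

77 mol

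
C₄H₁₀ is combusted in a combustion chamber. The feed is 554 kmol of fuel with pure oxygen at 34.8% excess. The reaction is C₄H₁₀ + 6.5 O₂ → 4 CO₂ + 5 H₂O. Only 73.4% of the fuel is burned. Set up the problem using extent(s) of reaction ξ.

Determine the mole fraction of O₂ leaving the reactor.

0.367

Stoichiometric O₂ = 6.5 × 554 = 3601 kmol; O₂ fed = 3601 × 1.348 = 4854 kmol.
Fuel reacted = 0.734 × 554 → ξ = 406.6 kmol.
Outlet (n = n₀ + ν ξ):
  C₄H₁₀: 554 − 1(406.6) = 147.4
  O₂: 4854 − 6.5(406.6) = 2211
  CO₂: 0 + 4(406.6) = 1627
  H₂O: 0 + 5(406.6) = 2033
Total out = 6018 kmol; y_O₂ = 2211 / 6018 = 0.3674.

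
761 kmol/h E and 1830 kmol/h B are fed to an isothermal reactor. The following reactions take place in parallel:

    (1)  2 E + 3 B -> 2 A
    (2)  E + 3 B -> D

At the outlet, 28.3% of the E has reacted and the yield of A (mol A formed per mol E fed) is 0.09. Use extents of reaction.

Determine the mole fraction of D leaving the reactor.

0.0717

Yield of A: 2ξ₁ / 761 = 0.09 → ξ₁ = 34.24 kmol/h.
Conversion of E: 2ξ₁ + 1ξ₂ = 0.283 × 761 = 215.4 → ξ₂ = 146.9 kmol/h.
Outlet amounts (n = n₀ + Σ ν·ξ):
  E: 761 − 2(34.24) − 1(146.9) = 545.6
  B: 1830 − 3(34.24) − 3(146.9) = 1287
  A: 0 + 2(34.24) = 68.49
  D: 0 + 1(146.9) = 146.9
Total out = 2048 kmol/h; y_D = 146.9 / 2048 = 0.07173.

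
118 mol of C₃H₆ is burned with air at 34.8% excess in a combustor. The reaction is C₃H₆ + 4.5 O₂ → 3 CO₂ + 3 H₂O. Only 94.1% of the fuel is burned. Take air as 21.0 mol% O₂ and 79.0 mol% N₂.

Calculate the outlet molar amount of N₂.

Stoichiometric O₂ = 4.5 × 118 = 531 mol; O₂ fed = 531 × 1.348 = 715.8 mol.
N₂ fed = 715.8 × 79/21 = 2693 mol.
Fuel reacted = 0.941 × 118 → ξ = 111 mol.
Outlet (n = n₀ + ν ξ):
  C₃H₆: 118 − 1(111) = 6.962
  O₂: 715.8 − 4.5(111) = 216.1
  N₂: 2693 (inert)
  CO₂: 0 + 3(111) = 333.1
  H₂O: 0 + 3(111) = 333.1

2690 mol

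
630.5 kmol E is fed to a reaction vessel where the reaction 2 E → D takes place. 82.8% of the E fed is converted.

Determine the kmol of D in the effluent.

261 kmol

E reacted = 0.828 × 630.5 = 522.1 kmol; ν_E = −2, so ξ = 522.1/2 = 261 kmol.
Outlet amounts (n = n₀ + ν ξ):
  E: 630.5 − 2(261) = 108.4
  D: 0 + 1(261) = 261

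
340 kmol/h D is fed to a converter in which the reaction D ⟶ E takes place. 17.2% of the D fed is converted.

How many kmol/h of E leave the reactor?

58.5 kmol/h

D reacted = 0.172 × 340 = 58.48 kmol/h; ν_D = −1, so ξ = 58.48/1 = 58.48 kmol/h.
Outlet amounts (n = n₀ + ν ξ):
  D: 340 − 1(58.48) = 281.5
  E: 0 + 1(58.48) = 58.48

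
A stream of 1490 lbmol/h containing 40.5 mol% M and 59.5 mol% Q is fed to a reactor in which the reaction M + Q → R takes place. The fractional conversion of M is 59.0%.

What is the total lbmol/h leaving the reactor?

1130 lbmol/h

M reacted = 0.59 × 603.5 = 356 lbmol/h; ν_M = −1, so ξ = 356/1 = 356 lbmol/h.
Outlet amounts (n = n₀ + ν ξ):
  M: 603.5 − 1(356) = 247.4
  Q: 886.5 − 1(356) = 530.5
  R: 0 + 1(356) = 356
Total out = 247.4 + 530.5 + 356 = 1134 lbmol/h.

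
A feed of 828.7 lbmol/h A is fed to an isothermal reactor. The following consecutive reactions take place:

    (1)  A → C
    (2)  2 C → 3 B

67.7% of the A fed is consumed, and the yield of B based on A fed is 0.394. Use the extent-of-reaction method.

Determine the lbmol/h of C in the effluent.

Conversion of A: A consumed = 1ξ₁ = 0.677 × 828.7 → ξ₁ = 561 lbmol/h.
Yield of B: 3ξ₂ / 828.7 = 0.394 → ξ₂ = 108.8 lbmol/h.
Outlet amounts (n = n₀ + Σ ν·ξ):
  A: 828.7 − 1(561) = 267.7
  C: 0 + 1(561) − 2(108.8) = 343.4
  B: 0 + 3(108.8) = 326.5

343 lbmol/h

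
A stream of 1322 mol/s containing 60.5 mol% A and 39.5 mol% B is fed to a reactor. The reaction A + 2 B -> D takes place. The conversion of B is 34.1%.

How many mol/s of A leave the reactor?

B reacted = 0.341 × 522.2 = 178.1 mol/s; ν_B = −2, so ξ = 178.1/2 = 89.03 mol/s.
Outlet amounts (n = n₀ + ν ξ):
  A: 799.8 − 1(89.03) = 710.8
  B: 522.2 − 2(89.03) = 344.1
  D: 0 + 1(89.03) = 89.03

711 mol/s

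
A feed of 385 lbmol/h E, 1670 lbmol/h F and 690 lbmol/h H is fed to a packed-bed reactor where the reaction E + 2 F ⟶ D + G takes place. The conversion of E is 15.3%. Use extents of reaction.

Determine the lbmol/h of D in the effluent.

58.9 lbmol/h

E reacted = 0.153 × 385 = 58.91 lbmol/h; ν_E = −1, so ξ = 58.91/1 = 58.91 lbmol/h.
Outlet amounts (n = n₀ + ν ξ):
  E: 385 − 1(58.91) = 326.1
  F: 1670 − 2(58.91) = 1552
  D: 0 + 1(58.91) = 58.91
  G: 0 + 1(58.91) = 58.91
  H: 690 (inert)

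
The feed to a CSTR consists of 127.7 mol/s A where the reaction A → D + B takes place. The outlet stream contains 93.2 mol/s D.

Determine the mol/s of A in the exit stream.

34.5 mol/s

For D: n = n₀ + 1ξ → 93.2 = 0 + 1ξ, giving ξ = 93.2 mol/s.
Outlet amounts (n = n₀ + ν ξ):
  A: 127.7 − 1(93.2) = 34.5
  D: 0 + 1(93.2) = 93.2
  B: 0 + 1(93.2) = 93.2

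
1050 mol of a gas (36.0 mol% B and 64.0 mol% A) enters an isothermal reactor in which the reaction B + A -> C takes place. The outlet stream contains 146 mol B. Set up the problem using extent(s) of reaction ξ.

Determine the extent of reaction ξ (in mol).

For B: n = n₀ − 1ξ → 146 = 378 − 1ξ, giving ξ = 232 mol.
Outlet amounts (n = n₀ + ν ξ):
  B: 378 − 1(232) = 146
  A: 672 − 1(232) = 440
  C: 0 + 1(232) = 232

ξ = 232 mol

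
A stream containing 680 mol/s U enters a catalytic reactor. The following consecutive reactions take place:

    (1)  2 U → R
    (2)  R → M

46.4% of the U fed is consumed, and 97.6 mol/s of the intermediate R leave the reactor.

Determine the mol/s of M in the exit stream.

60.2 mol/s

Conversion of U: U consumed = 2ξ₁ = 0.464 × 680 → ξ₁ = 157.8 mol/s.
R balance: n_R = 0 + 1ξ₁ − 1ξ₂ = 97.6 → ξ₂ = (1·157.8 − 97.6)/1 = 60.16 mol/s.
Outlet amounts (n = n₀ + Σ ν·ξ):
  U: 680 − 2(157.8) = 364.5
  R: 0 + 1(157.8) − 1(60.16) = 97.6
  M: 0 + 1(60.16) = 60.16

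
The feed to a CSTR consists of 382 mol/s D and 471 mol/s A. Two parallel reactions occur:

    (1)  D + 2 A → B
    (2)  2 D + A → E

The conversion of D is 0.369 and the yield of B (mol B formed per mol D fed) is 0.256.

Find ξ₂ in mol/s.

ξ₂ = 21.6 mol/s

Yield of B: 1ξ₁ / 382 = 0.256 → ξ₁ = 97.79 mol/s.
Conversion of D: 1ξ₁ + 2ξ₂ = 0.369 × 382 = 141 → ξ₂ = 21.58 mol/s.
Outlet amounts (n = n₀ + Σ ν·ξ):
  D: 382 − 1(97.79) − 2(21.58) = 241
  A: 471 − 2(97.79) − 1(21.58) = 253.8
  B: 0 + 1(97.79) = 97.79
  E: 0 + 1(21.58) = 21.58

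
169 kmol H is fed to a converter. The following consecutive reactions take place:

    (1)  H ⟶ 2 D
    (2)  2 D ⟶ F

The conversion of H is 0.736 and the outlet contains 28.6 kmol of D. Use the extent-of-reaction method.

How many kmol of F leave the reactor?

110 kmol

Conversion of H: H consumed = 1ξ₁ = 0.736 × 169 → ξ₁ = 124.4 kmol.
D balance: n_D = 0 + 2ξ₁ − 2ξ₂ = 28.6 → ξ₂ = (2·124.4 − 28.6)/2 = 110.1 kmol.
Outlet amounts (n = n₀ + Σ ν·ξ):
  H: 169 − 1(124.4) = 44.62
  D: 0 + 2(124.4) − 2(110.1) = 28.6
  F: 0 + 1(110.1) = 110.1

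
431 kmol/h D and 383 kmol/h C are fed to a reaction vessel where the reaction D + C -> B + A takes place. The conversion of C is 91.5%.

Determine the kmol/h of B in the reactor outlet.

350 kmol/h

C reacted = 0.915 × 383 = 350.4 kmol/h; ν_C = −1, so ξ = 350.4/1 = 350.4 kmol/h.
Outlet amounts (n = n₀ + ν ξ):
  D: 431 − 1(350.4) = 80.56
  C: 383 − 1(350.4) = 32.56
  B: 0 + 1(350.4) = 350.4
  A: 0 + 1(350.4) = 350.4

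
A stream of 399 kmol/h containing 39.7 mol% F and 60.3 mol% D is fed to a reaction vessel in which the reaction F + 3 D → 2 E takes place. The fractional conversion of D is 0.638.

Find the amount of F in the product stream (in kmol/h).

D reacted = 0.638 × 240.6 = 153.5 kmol/h; ν_D = −3, so ξ = 153.5/3 = 51.17 kmol/h.
Outlet amounts (n = n₀ + ν ξ):
  F: 158.4 − 1(51.17) = 107.2
  D: 240.6 − 3(51.17) = 87.1
  E: 0 + 2(51.17) = 102.3

107 kmol/h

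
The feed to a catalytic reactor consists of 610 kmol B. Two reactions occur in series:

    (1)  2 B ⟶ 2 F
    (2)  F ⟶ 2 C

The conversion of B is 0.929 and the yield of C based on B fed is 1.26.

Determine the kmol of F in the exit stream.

Conversion of B: B consumed = 2ξ₁ = 0.929 × 610 → ξ₁ = 283.3 kmol.
Yield of C: 2ξ₂ / 610 = 1.26 → ξ₂ = 384.3 kmol.
Outlet amounts (n = n₀ + Σ ν·ξ):
  B: 610 − 2(283.3) = 43.31
  F: 0 + 2(283.3) − 1(384.3) = 182.4
  C: 0 + 2(384.3) = 768.6

182 kmol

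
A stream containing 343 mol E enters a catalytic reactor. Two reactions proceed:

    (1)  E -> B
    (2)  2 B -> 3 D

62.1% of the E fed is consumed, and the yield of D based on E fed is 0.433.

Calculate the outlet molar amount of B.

Conversion of E: E consumed = 1ξ₁ = 0.621 × 343 → ξ₁ = 213 mol.
Yield of D: 3ξ₂ / 343 = 0.433 → ξ₂ = 49.51 mol.
Outlet amounts (n = n₀ + Σ ν·ξ):
  E: 343 − 1(213) = 130
  B: 0 + 1(213) − 2(49.51) = 114
  D: 0 + 3(49.51) = 148.5

114 mol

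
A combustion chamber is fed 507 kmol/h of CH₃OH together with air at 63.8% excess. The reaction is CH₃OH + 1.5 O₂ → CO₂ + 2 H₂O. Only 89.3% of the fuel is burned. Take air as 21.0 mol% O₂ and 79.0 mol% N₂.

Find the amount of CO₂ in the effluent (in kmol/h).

Stoichiometric O₂ = 1.5 × 507 = 760.5 kmol/h; O₂ fed = 760.5 × 1.638 = 1246 kmol/h.
N₂ fed = 1246 × 79/21 = 4686 kmol/h.
Fuel reacted = 0.893 × 507 → ξ = 452.8 kmol/h.
Outlet (n = n₀ + ν ξ):
  CH₃OH: 507 − 1(452.8) = 54.25
  O₂: 1246 − 1.5(452.8) = 566.6
  N₂: 4686 (inert)
  CO₂: 0 + 1(452.8) = 452.8
  H₂O: 0 + 2(452.8) = 905.5

453 kmol/h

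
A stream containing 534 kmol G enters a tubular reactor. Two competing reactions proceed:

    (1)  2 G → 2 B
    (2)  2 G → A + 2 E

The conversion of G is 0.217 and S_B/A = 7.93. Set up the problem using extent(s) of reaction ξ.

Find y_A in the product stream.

Conversion of G: G consumed = 0.217 × 534 = 115.9 kmol = 2ξ₁ + 2ξ₂.
Selectivity: 2ξ₁ / (1ξ₂) = 7.93 → ξ₁ = 3.965 ξ₂.
Substitute: (2·3.965 + 2) ξ₂ = 115.9 → ξ₂ = 11.67 kmol, ξ₁ = 46.27 kmol.
Outlet amounts (n = n₀ + Σ ν·ξ):
  G: 534 − 2(46.27) − 2(11.67) = 418.1
  B: 0 + 2(46.27) = 92.54
  A: 0 + 1(11.67) = 11.67
  E: 0 + 2(11.67) = 23.34
Total out = 545.7 kmol; y_A = 11.67 / 545.7 = 0.02139.

0.0214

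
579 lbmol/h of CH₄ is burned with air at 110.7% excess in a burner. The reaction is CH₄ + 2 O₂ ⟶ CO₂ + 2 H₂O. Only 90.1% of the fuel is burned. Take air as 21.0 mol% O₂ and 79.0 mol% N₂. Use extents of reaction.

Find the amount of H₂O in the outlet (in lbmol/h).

Stoichiometric O₂ = 2 × 579 = 1158 lbmol/h; O₂ fed = 1158 × 2.107 = 2440 lbmol/h.
N₂ fed = 2440 × 79/21 = 9179 lbmol/h.
Fuel reacted = 0.901 × 579 → ξ = 521.7 lbmol/h.
Outlet (n = n₀ + ν ξ):
  CH₄: 579 − 1(521.7) = 57.32
  O₂: 2440 − 2(521.7) = 1397
  N₂: 9179 (inert)
  CO₂: 0 + 1(521.7) = 521.7
  H₂O: 0 + 2(521.7) = 1043

1040 lbmol/h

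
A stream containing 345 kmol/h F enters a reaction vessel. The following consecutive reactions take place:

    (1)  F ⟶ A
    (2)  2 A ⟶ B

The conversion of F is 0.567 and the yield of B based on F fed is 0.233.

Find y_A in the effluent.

0.132

Conversion of F: F consumed = 1ξ₁ = 0.567 × 345 → ξ₁ = 195.6 kmol/h.
Yield of B: 1ξ₂ / 345 = 0.233 → ξ₂ = 80.39 kmol/h.
Outlet amounts (n = n₀ + Σ ν·ξ):
  F: 345 − 1(195.6) = 149.4
  A: 0 + 1(195.6) − 2(80.39) = 34.84
  B: 0 + 1(80.39) = 80.39
Total out = 264.6 kmol/h; y_A = 34.84 / 264.6 = 0.1317.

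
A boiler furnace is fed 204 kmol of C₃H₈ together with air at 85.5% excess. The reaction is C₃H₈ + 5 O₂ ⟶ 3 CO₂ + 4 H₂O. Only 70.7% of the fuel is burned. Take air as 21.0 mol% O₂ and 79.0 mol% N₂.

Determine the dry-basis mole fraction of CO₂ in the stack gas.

0.0493

Stoichiometric O₂ = 5 × 204 = 1020 kmol; O₂ fed = 1020 × 1.855 = 1892 kmol.
N₂ fed = 1892 × 79/21 = 7118 kmol.
Fuel reacted = 0.707 × 204 → ξ = 144.2 kmol.
Outlet (n = n₀ + ν ξ):
  C₃H₈: 204 − 1(144.2) = 59.77
  O₂: 1892 − 5(144.2) = 1171
  N₂: 7118 (inert)
  CO₂: 0 + 3(144.2) = 432.7
  H₂O: 0 + 4(144.2) = 576.9
Dry total = 8781 kmol; y_CO₂ (dry) = 432.7 / 8781 = 0.04927.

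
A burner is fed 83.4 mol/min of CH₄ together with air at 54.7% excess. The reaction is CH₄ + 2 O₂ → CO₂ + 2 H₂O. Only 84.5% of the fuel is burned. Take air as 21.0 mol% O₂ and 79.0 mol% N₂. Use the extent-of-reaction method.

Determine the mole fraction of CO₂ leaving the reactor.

Stoichiometric O₂ = 2 × 83.4 = 166.8 mol/min; O₂ fed = 166.8 × 1.547 = 258 mol/min.
N₂ fed = 258 × 79/21 = 970.7 mol/min.
Fuel reacted = 0.845 × 83.4 → ξ = 70.47 mol/min.
Outlet (n = n₀ + ν ξ):
  CH₄: 83.4 − 1(70.47) = 12.93
  O₂: 258 − 2(70.47) = 117.1
  N₂: 970.7 (inert)
  CO₂: 0 + 1(70.47) = 70.47
  H₂O: 0 + 2(70.47) = 140.9
Total out = 1312 mol/min; y_CO₂ = 70.47 / 1312 = 0.05371.

0.0537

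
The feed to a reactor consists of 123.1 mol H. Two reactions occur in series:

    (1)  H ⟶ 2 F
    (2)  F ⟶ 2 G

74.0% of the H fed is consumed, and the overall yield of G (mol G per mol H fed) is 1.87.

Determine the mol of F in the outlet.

67.1 mol

Conversion of H: H consumed = 1ξ₁ = 0.74 × 123.1 → ξ₁ = 91.09 mol.
Yield of G: 2ξ₂ / 123.1 = 1.87 → ξ₂ = 115.1 mol.
Outlet amounts (n = n₀ + Σ ν·ξ):
  H: 123.1 − 1(91.09) = 32.01
  F: 0 + 2(91.09) − 1(115.1) = 67.09
  G: 0 + 2(115.1) = 230.2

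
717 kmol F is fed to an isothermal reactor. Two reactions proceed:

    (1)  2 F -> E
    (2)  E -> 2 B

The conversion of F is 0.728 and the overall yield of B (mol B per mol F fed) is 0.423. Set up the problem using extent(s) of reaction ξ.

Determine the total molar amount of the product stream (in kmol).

608 kmol

Conversion of F: F consumed = 2ξ₁ = 0.728 × 717 → ξ₁ = 261 kmol.
Yield of B: 2ξ₂ / 717 = 0.423 → ξ₂ = 151.6 kmol.
Outlet amounts (n = n₀ + Σ ν·ξ):
  F: 717 − 2(261) = 195
  E: 0 + 1(261) − 1(151.6) = 109.3
  B: 0 + 2(151.6) = 303.3
Total out = 195 + 109.3 + 303.3 = 607.7 kmol.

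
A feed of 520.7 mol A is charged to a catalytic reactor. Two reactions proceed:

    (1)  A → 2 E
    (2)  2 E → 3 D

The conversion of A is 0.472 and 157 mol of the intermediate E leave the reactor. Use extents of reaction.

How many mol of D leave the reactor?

Conversion of A: A consumed = 1ξ₁ = 0.472 × 520.7 → ξ₁ = 245.8 mol.
E balance: n_E = 0 + 2ξ₁ − 2ξ₂ = 157 → ξ₂ = (2·245.8 − 157)/2 = 167.3 mol.
Outlet amounts (n = n₀ + Σ ν·ξ):
  A: 520.7 − 1(245.8) = 274.9
  E: 0 + 2(245.8) − 2(167.3) = 157
  D: 0 + 3(167.3) = 501.8

502 mol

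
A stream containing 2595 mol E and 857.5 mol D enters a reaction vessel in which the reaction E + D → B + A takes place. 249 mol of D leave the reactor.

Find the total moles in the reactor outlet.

For D: n = n₀ − 1ξ → 249 = 857.5 − 1ξ, giving ξ = 608.5 mol.
Outlet amounts (n = n₀ + ν ξ):
  E: 2595 − 1(608.5) = 1986
  D: 857.5 − 1(608.5) = 249
  B: 0 + 1(608.5) = 608.5
  A: 0 + 1(608.5) = 608.5
Total out = 1986 + 249 + 608.5 + 608.5 = 3452 mol.

3450 mol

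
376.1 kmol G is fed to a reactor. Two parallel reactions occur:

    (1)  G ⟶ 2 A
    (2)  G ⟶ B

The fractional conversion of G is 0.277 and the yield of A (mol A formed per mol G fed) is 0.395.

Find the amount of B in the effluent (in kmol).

Yield of A: 2ξ₁ / 376.1 = 0.395 → ξ₁ = 74.28 kmol.
Conversion of G: 1ξ₁ + 1ξ₂ = 0.277 × 376.1 = 104.2 → ξ₂ = 29.9 kmol.
Outlet amounts (n = n₀ + Σ ν·ξ):
  G: 376.1 − 1(74.28) − 1(29.9) = 271.9
  A: 0 + 2(74.28) = 148.6
  B: 0 + 1(29.9) = 29.9

29.9 kmol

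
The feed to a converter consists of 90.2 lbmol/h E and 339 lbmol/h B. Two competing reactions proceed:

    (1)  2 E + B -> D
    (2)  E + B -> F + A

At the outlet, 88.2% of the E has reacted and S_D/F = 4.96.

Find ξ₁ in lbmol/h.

ξ₁ = 36.1 lbmol/h

Conversion of E: E consumed = 0.882 × 90.2 = 79.56 lbmol/h = 2ξ₁ + 1ξ₂.
Selectivity: 1ξ₁ / (1ξ₂) = 4.96 → ξ₁ = 4.96 ξ₂.
Substitute: (2·4.96 + 1) ξ₂ = 79.56 → ξ₂ = 7.285 lbmol/h, ξ₁ = 36.14 lbmol/h.
Outlet amounts (n = n₀ + Σ ν·ξ):
  E: 90.2 − 2(36.14) − 1(7.285) = 10.64
  B: 339 − 1(36.14) − 1(7.285) = 295.6
  D: 0 + 1(36.14) = 36.14
  F: 0 + 1(7.285) = 7.285
  A: 0 + 1(7.285) = 7.285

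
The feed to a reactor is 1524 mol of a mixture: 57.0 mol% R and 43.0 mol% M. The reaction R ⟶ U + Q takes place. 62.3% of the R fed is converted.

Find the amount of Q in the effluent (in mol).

R reacted = 0.623 × 868.7 = 541.2 mol; ν_R = −1, so ξ = 541.2/1 = 541.2 mol.
Outlet amounts (n = n₀ + ν ξ):
  R: 868.7 − 1(541.2) = 327.5
  U: 0 + 1(541.2) = 541.2
  Q: 0 + 1(541.2) = 541.2
  M: 655.3 (inert)

541 mol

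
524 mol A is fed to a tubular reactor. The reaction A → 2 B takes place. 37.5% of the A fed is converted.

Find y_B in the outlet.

A reacted = 0.375 × 524 = 196.5 mol; ν_A = −1, so ξ = 196.5/1 = 196.5 mol.
Outlet amounts (n = n₀ + ν ξ):
  A: 524 − 1(196.5) = 327.5
  B: 0 + 2(196.5) = 393
Total out = 720.5 mol; y_B = 393 / 720.5 = 0.5455.

0.545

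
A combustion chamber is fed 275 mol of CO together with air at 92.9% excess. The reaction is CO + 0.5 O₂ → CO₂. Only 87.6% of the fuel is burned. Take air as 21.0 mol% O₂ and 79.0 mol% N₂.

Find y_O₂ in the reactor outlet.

Stoichiometric O₂ = 0.5 × 275 = 137.5 mol; O₂ fed = 137.5 × 1.929 = 265.2 mol.
N₂ fed = 265.2 × 79/21 = 997.8 mol.
Fuel reacted = 0.876 × 275 → ξ = 240.9 mol.
Outlet (n = n₀ + ν ξ):
  CO: 275 − 1(240.9) = 34.1
  O₂: 265.2 − 0.5(240.9) = 144.8
  N₂: 997.8 (inert)
  CO₂: 0 + 1(240.9) = 240.9
Total out = 1418 mol; y_O₂ = 144.8 / 1418 = 0.1021.

0.102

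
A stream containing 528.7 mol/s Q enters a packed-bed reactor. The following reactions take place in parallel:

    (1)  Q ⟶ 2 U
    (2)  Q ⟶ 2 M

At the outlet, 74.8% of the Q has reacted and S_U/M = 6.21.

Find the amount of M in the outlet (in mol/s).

Conversion of Q: Q consumed = 0.748 × 528.7 = 395.5 mol/s = 1ξ₁ + 1ξ₂.
Selectivity: 2ξ₁ / (2ξ₂) = 6.21 → ξ₁ = 6.21 ξ₂.
Substitute: (1·6.21 + 1) ξ₂ = 395.5 → ξ₂ = 54.85 mol/s, ξ₁ = 340.6 mol/s.
Outlet amounts (n = n₀ + Σ ν·ξ):
  Q: 528.7 − 1(340.6) − 1(54.85) = 133.2
  U: 0 + 2(340.6) = 681.2
  M: 0 + 2(54.85) = 109.7

110 mol/s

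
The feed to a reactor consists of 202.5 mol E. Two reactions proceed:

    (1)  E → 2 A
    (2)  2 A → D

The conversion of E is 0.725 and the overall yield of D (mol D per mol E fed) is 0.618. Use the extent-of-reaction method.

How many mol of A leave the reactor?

Conversion of E: E consumed = 1ξ₁ = 0.725 × 202.5 → ξ₁ = 146.8 mol.
Yield of D: 1ξ₂ / 202.5 = 0.618 → ξ₂ = 125.1 mol.
Outlet amounts (n = n₀ + Σ ν·ξ):
  E: 202.5 − 1(146.8) = 55.69
  A: 0 + 2(146.8) − 2(125.1) = 43.34
  D: 0 + 1(125.1) = 125.1

43.3 mol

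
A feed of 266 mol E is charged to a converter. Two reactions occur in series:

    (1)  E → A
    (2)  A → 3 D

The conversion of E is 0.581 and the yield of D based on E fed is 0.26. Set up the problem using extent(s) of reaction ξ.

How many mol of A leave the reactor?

131 mol

Conversion of E: E consumed = 1ξ₁ = 0.581 × 266 → ξ₁ = 154.5 mol.
Yield of D: 3ξ₂ / 266 = 0.26 → ξ₂ = 23.05 mol.
Outlet amounts (n = n₀ + Σ ν·ξ):
  E: 266 − 1(154.5) = 111.5
  A: 0 + 1(154.5) − 1(23.05) = 131.5
  D: 0 + 3(23.05) = 69.16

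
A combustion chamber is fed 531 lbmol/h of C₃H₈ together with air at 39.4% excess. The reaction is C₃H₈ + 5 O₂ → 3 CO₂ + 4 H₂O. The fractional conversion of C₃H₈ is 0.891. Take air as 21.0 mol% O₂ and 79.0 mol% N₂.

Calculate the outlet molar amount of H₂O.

1890 lbmol/h

Stoichiometric O₂ = 5 × 531 = 2655 lbmol/h; O₂ fed = 2655 × 1.394 = 3701 lbmol/h.
N₂ fed = 3701 × 79/21 = 13920 lbmol/h.
Fuel reacted = 0.891 × 531 → ξ = 473.1 lbmol/h.
Outlet (n = n₀ + ν ξ):
  C₃H₈: 531 − 1(473.1) = 57.88
  O₂: 3701 − 5(473.1) = 1335
  N₂: 13920 (inert)
  CO₂: 0 + 3(473.1) = 1419
  H₂O: 0 + 4(473.1) = 1892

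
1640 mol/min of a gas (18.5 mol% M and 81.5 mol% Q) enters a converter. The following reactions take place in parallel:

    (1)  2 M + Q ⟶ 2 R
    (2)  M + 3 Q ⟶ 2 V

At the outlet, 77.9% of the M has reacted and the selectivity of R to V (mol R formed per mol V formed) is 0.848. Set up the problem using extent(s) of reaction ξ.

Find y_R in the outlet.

Conversion of M: M consumed = 0.779 × 303.4 = 236.3 mol/min = 2ξ₁ + 1ξ₂.
Selectivity: 2ξ₁ / (2ξ₂) = 0.848 → ξ₁ = 0.848 ξ₂.
Substitute: (2·0.848 + 1) ξ₂ = 236.3 → ξ₂ = 87.67 mol/min, ξ₁ = 74.34 mol/min.
Outlet amounts (n = n₀ + Σ ν·ξ):
  M: 303.4 − 2(74.34) − 1(87.67) = 67.05
  Q: 1337 − 1(74.34) − 3(87.67) = 999.3
  R: 0 + 2(74.34) = 148.7
  V: 0 + 2(87.67) = 175.3
Total out = 1390 mol/min; y_R = 148.7 / 1390 = 0.1069.

0.107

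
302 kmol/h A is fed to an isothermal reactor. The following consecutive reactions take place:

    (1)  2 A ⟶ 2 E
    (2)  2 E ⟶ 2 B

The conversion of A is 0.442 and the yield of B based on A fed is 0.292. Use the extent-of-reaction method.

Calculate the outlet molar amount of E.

Conversion of A: A consumed = 2ξ₁ = 0.442 × 302 → ξ₁ = 66.74 kmol/h.
Yield of B: 2ξ₂ / 302 = 0.292 → ξ₂ = 44.09 kmol/h.
Outlet amounts (n = n₀ + Σ ν·ξ):
  A: 302 − 2(66.74) = 168.5
  E: 0 + 2(66.74) − 2(44.09) = 45.3
  B: 0 + 2(44.09) = 88.18

45.3 kmol/h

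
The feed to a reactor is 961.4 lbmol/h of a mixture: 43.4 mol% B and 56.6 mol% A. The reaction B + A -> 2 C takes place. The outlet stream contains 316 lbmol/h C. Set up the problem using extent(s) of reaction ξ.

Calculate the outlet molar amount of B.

For C: n = n₀ + 2ξ → 316 = 0 + 2ξ, giving ξ = 158 lbmol/h.
Outlet amounts (n = n₀ + ν ξ):
  B: 417.2 − 1(158) = 259.2
  A: 544.2 − 1(158) = 386.2
  C: 0 + 2(158) = 316

259 lbmol/h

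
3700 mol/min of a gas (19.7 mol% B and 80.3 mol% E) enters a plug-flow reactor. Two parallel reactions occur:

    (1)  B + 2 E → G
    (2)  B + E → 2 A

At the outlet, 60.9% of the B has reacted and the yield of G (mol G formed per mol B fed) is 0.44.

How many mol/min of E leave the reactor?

2210 mol/min

Yield of G: 1ξ₁ / 728.9 = 0.44 → ξ₁ = 320.7 mol/min.
Conversion of B: 1ξ₁ + 1ξ₂ = 0.609 × 728.9 = 443.9 → ξ₂ = 123.2 mol/min.
Outlet amounts (n = n₀ + Σ ν·ξ):
  B: 728.9 − 1(320.7) − 1(123.2) = 285
  E: 2971 − 2(320.7) − 1(123.2) = 2206
  G: 0 + 1(320.7) = 320.7
  A: 0 + 2(123.2) = 246.4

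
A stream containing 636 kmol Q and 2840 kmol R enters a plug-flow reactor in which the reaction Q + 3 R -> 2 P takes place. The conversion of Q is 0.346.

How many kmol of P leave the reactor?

440 kmol

Q reacted = 0.346 × 636 = 220.1 kmol; ν_Q = −1, so ξ = 220.1/1 = 220.1 kmol.
Outlet amounts (n = n₀ + ν ξ):
  Q: 636 − 1(220.1) = 415.9
  R: 2840 − 3(220.1) = 2180
  P: 0 + 2(220.1) = 440.1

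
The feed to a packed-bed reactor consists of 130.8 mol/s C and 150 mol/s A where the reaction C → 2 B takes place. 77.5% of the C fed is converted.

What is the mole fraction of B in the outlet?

C reacted = 0.775 × 130.8 = 101.4 mol/s; ν_C = −1, so ξ = 101.4/1 = 101.4 mol/s.
Outlet amounts (n = n₀ + ν ξ):
  C: 130.8 − 1(101.4) = 29.43
  B: 0 + 2(101.4) = 202.7
  A: 150 (inert)
Total out = 382.2 mol/s; y_B = 202.7 / 382.2 = 0.5305.

0.53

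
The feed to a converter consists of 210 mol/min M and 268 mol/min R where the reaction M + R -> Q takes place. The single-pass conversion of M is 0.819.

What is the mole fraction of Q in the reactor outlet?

M reacted = 0.819 × 210 = 172 mol/min; ν_M = −1, so ξ = 172/1 = 172 mol/min.
Outlet amounts (n = n₀ + ν ξ):
  M: 210 − 1(172) = 38.01
  R: 268 − 1(172) = 96.01
  Q: 0 + 1(172) = 172
Total out = 306 mol/min; y_Q = 172 / 306 = 0.562.

0.562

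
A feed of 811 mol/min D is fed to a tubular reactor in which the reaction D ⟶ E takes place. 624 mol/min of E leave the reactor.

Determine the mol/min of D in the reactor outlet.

For E: n = n₀ + 1ξ → 624 = 0 + 1ξ, giving ξ = 624 mol/min.
Outlet amounts (n = n₀ + ν ξ):
  D: 811 − 1(624) = 187
  E: 0 + 1(624) = 624

187 mol/min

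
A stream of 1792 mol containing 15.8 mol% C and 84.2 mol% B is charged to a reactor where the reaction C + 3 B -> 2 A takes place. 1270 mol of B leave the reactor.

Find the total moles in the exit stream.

1630 mol

For B: n = n₀ − 3ξ → 1270 = 1509 − 3ξ, giving ξ = 79.62 mol.
Outlet amounts (n = n₀ + ν ξ):
  C: 283.1 − 1(79.62) = 203.5
  B: 1509 − 3(79.62) = 1270
  A: 0 + 2(79.62) = 159.2
Total out = 203.5 + 1270 + 159.2 = 1633 mol.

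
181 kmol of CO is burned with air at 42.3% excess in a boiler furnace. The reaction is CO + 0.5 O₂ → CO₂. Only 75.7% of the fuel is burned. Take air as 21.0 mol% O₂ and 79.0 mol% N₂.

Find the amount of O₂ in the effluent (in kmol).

60.3 kmol

Stoichiometric O₂ = 0.5 × 181 = 90.5 kmol; O₂ fed = 90.5 × 1.423 = 128.8 kmol.
N₂ fed = 128.8 × 79/21 = 484.5 kmol.
Fuel reacted = 0.757 × 181 → ξ = 137 kmol.
Outlet (n = n₀ + ν ξ):
  CO: 181 − 1(137) = 43.98
  O₂: 128.8 − 0.5(137) = 60.27
  N₂: 484.5 (inert)
  CO₂: 0 + 1(137) = 137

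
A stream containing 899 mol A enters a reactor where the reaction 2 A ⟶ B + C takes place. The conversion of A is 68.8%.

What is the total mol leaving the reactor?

A reacted = 0.688 × 899 = 618.5 mol; ν_A = −2, so ξ = 618.5/2 = 309.3 mol.
Outlet amounts (n = n₀ + ν ξ):
  A: 899 − 2(309.3) = 280.5
  B: 0 + 1(309.3) = 309.3
  C: 0 + 1(309.3) = 309.3
Total out = 280.5 + 309.3 + 309.3 = 899 mol.

899 mol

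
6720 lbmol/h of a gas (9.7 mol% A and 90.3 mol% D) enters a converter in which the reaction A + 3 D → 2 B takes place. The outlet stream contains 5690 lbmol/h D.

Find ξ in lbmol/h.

For D: n = n₀ − 3ξ → 5690 = 6068 − 3ξ, giving ξ = 126.1 lbmol/h.
Outlet amounts (n = n₀ + ν ξ):
  A: 651.8 − 1(126.1) = 525.8
  D: 6068 − 3(126.1) = 5690
  B: 0 + 2(126.1) = 252.1

ξ = 126 lbmol/h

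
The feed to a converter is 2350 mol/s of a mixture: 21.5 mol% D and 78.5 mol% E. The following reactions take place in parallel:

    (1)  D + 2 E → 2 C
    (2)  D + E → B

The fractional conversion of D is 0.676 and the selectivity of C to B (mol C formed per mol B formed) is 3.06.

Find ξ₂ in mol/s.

ξ₂ = 135 mol/s

Conversion of D: D consumed = 0.676 × 505.2 = 341.5 mol/s = 1ξ₁ + 1ξ₂.
Selectivity: 2ξ₁ / (1ξ₂) = 3.06 → ξ₁ = 1.53 ξ₂.
Substitute: (1·1.53 + 1) ξ₂ = 341.5 → ξ₂ = 135 mol/s, ξ₁ = 206.5 mol/s.
Outlet amounts (n = n₀ + Σ ν·ξ):
  D: 505.2 − 1(206.5) − 1(135) = 163.7
  E: 1845 − 2(206.5) − 1(135) = 1297
  C: 0 + 2(206.5) = 413.1
  B: 0 + 1(135) = 135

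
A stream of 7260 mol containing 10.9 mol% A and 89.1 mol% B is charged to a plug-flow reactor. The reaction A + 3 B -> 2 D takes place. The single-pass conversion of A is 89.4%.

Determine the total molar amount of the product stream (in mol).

A reacted = 0.894 × 791.3 = 707.5 mol; ν_A = −1, so ξ = 707.5/1 = 707.5 mol.
Outlet amounts (n = n₀ + ν ξ):
  A: 791.3 − 1(707.5) = 83.88
  B: 6469 − 3(707.5) = 4346
  D: 0 + 2(707.5) = 1415
Total out = 83.88 + 4346 + 1415 = 5845 mol.

5850 mol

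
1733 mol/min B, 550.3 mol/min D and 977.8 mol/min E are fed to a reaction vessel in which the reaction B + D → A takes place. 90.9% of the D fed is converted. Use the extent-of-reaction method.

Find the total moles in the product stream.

D reacted = 0.909 × 550.3 = 500.2 mol/min; ν_D = −1, so ξ = 500.2/1 = 500.2 mol/min.
Outlet amounts (n = n₀ + ν ξ):
  B: 1733 − 1(500.2) = 1233
  D: 550.3 − 1(500.2) = 50.08
  A: 0 + 1(500.2) = 500.2
  E: 977.8 (inert)
Total out = 1233 + 50.08 + 500.2 + 977.8 = 2761 mol/min.

2760 mol/min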